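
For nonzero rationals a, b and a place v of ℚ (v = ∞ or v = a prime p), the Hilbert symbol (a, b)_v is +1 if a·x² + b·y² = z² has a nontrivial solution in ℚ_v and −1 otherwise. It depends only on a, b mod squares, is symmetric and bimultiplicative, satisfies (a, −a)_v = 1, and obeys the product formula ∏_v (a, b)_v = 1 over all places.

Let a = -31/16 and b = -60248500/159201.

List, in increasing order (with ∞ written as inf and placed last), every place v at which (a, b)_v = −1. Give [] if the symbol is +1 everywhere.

(a, b) ≡ (-31, -3565) mod (ℚ^×)²; places V = {2, 3, 5, 7, 13, 19, 23, 31, ∞}.
(a,b)_31: α=1, u≡29; β=1, v≡28 (mod 31); (29|31)=-1, (28|31)=+1; sign (−1)^1·-1^1·+1^1 = +1.
(a,b)_2: α=-4, β=2; u≡1, v≡3 (mod 8); ε(u)ε(v)=0·1, αω(v)=-4·1, βω(u)=2·0; sum ≡ 0  ⇒  +1.
(a,b)_3: α=0, u≡2; β=-2, v≡2 (mod 3); (2|3)=-1, (2|3)=-1; sign (−1)^0·-1^-2·-1^0 = +1.
(a,b)_7: α=0, u≡2; β=-2, v≡3 (mod 7); (2|7)=+1, (3|7)=-1; sign (−1)^0·+1^-2·-1^0 = +1.
(a,b)_∞: sgn(-31)=−, sgn(-3565)=−, so -1.
(a,b)_19: α=0, u≡4; β=-2, v≡11 (mod 19); (4|19)=+1, (11|19)=+1; sign (−1)^0·+1^-2·+1^0 = +1.
(a,b)_5: α=0, u≡4; β=3, v≡2 (mod 5); (4|5)=+1, (2|5)=-1; sign (−1)^0·+1^3·-1^0 = +1.
(a,b)_23: α=0, u≡11; β=1, v≡6 (mod 23); (11|23)=-1, (6|23)=+1; sign (−1)^0·-1^1·+1^0 = -1.
(a,b)_13: α=0, u≡7; β=2, v≡4 (mod 13); (7|13)=-1, (4|13)=+1; sign (−1)^0·-1^2·+1^0 = +1.
Ram(-31, -3565) = {23, ∞}; no ℚ_23-point on the conic.

[23, inf]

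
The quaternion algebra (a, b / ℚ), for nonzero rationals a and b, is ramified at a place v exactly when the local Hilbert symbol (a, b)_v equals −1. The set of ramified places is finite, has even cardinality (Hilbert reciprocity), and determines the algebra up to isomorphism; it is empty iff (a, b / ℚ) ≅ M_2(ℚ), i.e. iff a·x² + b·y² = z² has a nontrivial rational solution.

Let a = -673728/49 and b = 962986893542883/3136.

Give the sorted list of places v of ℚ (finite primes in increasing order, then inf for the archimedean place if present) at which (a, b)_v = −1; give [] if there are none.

(a, b) ≡ (-87, 8689827) mod (ℚ^×)²; places V = {2, 3, 7, 11, 29, 31, 41, 43, 53, ∞}.
(a,b)_∞: sgn(-87)=−, sgn(8689827)=+, so +1.
(a,b)_31: α=0, u≡29; β=1, v≡11 (mod 31); (29|31)=-1, (11|31)=-1; sign (−1)^0·-1^1·-1^0 = -1.
(a,b)_29: α=1, u≡10; β=2, v≡4 (mod 29); (10|29)=-1, (4|29)=+1; sign (−1)^0·-1^2·+1^1 = +1.
(a,b)_7: α=-2, u≡1; β=-2, v≡6 (mod 7); (1|7)=+1, (6|7)=-1; sign (−1)^0·+1^-2·-1^-2 = +1.
(a,b)_11: α=2, u≡4; β=4, v≡3 (mod 11); (4|11)=+1, (3|11)=+1; sign (−1)^0·+1^4·+1^2 = +1.
(a,b)_53: α=0, u≡51; β=1, v≡26 (mod 53); (51|53)=-1, (26|53)=-1; sign (−1)^0·-1^1·-1^0 = -1.
(a,b)_2: α=6, β=-6; u≡1, v≡3 (mod 8); ε(u)ε(v)=0·1, αω(v)=6·1, βω(u)=-6·0; sum ≡ 0  ⇒  +1.
(a,b)_3: α=1, u≡1; β=3, v≡1 (mod 3); (1|3)=+1, (1|3)=+1; sign (−1)^1·+1^3·+1^1 = -1.
(a,b)_41: α=0, u≡39; β=1, v≡8 (mod 41); (39|41)=+1, (8|41)=+1; sign (−1)^0·+1^1·+1^0 = +1.
(a,b)_43: α=0, u≡28; β=1, v≡34 (mod 43); (28|43)=-1, (34|43)=-1; sign (−1)^0·-1^1·-1^0 = -1.
Ram(-87, 8689827) = {3, 31, 43, 53}; no ℚ_3-point on the conic.

[3, 31, 43, 53]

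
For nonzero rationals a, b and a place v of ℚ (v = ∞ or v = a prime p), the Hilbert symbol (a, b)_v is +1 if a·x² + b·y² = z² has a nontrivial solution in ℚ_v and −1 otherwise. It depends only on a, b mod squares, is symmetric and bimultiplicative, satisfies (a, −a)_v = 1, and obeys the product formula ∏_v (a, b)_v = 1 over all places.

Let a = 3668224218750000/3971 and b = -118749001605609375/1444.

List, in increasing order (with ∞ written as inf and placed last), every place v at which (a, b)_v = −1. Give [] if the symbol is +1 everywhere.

[7, 13]

Mod squares: a ≡ 385, b ≡ -39. Check v ∈ {∞, 2, 3, 5, 7, 11, 13, 19}.
v=5: a=5^11·(≡2), b=5^6·(≡4) mod 5; (2|5)=-1, (4|5)=+1; (−1)^{11·6·2}·(-1)^6·(+1)^11 = +1.
v=3: a=3^4·(≡1), b=3^5·(≡2) mod 3; (1|3)=+1, (2|3)=-1; (−1)^{4·5·1}·(+1)^5·(-1)^4 = +1.
v=2: v_2(a)=4, v_2(b)=-2; units ≡ 1, 1 (mod 8); ε·ε+αω+βω = 0·0+4·0+-2·0 ≡ 0  ⇒  (a,b)_2 = +1.
v=∞: 385 > 0 and -39 < 0  ⇒  (a,b)_∞ = +1.
v=13: a=13^2·(≡8), b=13^3·(≡3) mod 13; (8|13)=-1, (3|13)=+1; (−1)^{2·3·6}·(-1)^3·(+1)^2 = -1.
v=19: a=19^-2·(≡6), b=19^-2·(≡18) mod 19; (6|19)=+1, (18|19)=-1; (−1)^{-2·-2·9}·(+1)^-2·(-1)^-2 = +1.
v=7: a=7^3·(≡5), b=7^6·(≡5) mod 7; (5|7)=-1, (5|7)=-1; (−1)^{3·6·3}·(-1)^6·(-1)^3 = -1.
v=11: a=11^-1·(≡7), b=11^2·(≡9) mod 11; (7|11)=-1, (9|11)=+1; (−1)^{-1·2·5}·(-1)^2·(+1)^-1 = +1.
|Ram(385, -39)| = 2, even; anisotropic at {7, 13}.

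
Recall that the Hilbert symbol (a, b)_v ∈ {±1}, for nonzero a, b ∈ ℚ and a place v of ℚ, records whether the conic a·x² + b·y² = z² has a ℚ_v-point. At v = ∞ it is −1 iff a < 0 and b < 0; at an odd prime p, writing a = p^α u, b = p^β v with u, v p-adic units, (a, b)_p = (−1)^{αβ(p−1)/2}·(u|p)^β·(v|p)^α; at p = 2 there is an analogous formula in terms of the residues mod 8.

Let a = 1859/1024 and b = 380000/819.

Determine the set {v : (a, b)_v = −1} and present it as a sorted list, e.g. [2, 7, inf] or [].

[2, 13]

Mod squares: a ≡ 11, b ≡ 3458. Check v ∈ {∞, 2, 3, 5, 7, 11, 13, 19}.
v=13: a=13^2·(≡5), b=13^-1·(≡8) mod 13; (5|13)=-1, (8|13)=-1; (−1)^{2·-1·6}·(-1)^-1·(-1)^2 = -1.
v=∞: 11 > 0 and 3458 > 0  ⇒  (a,b)_∞ = +1.
v=3: a=3^0·(≡2), b=3^-2·(≡2) mod 3; (2|3)=-1, (2|3)=-1; (−1)^{0·-2·1}·(-1)^-2·(-1)^0 = +1.
v=19: a=19^0·(≡11), b=19^1·(≡6) mod 19; (11|19)=+1, (6|19)=+1; (−1)^{0·1·9}·(+1)^1·(+1)^0 = +1.
v=11: a=11^1·(≡4), b=11^0·(≡1) mod 11; (4|11)=+1, (1|11)=+1; (−1)^{1·0·5}·(+1)^0·(+1)^1 = +1.
v=2: v_2(a)=-10, v_2(b)=5; units ≡ 3, 1 (mod 8); ε·ε+αω+βω = 1·0+-10·0+5·1 ≡ 1  ⇒  (a,b)_2 = -1.
v=5: a=5^0·(≡1), b=5^4·(≡2) mod 5; (1|5)=+1, (2|5)=-1; (−1)^{0·4·2}·(+1)^4·(-1)^0 = +1.
v=7: a=7^0·(≡2), b=7^-1·(≡1) mod 7; (2|7)=+1, (1|7)=+1; (−1)^{0·-1·3}·(+1)^-1·(+1)^0 = +1.
(11, 3458 / ℚ) ramifies at {2, 13}: a division algebra.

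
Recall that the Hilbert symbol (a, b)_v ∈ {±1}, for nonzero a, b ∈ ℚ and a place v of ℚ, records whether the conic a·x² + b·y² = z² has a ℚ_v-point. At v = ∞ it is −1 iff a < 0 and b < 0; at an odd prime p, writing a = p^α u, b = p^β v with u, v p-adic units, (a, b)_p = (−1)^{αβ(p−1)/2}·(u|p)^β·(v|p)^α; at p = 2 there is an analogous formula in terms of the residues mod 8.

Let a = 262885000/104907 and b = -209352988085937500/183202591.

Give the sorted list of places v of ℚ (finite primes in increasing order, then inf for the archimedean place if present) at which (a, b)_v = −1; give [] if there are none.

(a, b) ≡ (6438, -2945) mod (ℚ^×)²; places V = {2, 3, 5, 7, 11, 13, 17, 19, 29, 31, 37, ∞}.
(a,b)_5: α=4, u≡3; β=11, v≡4 (mod 5); (3|5)=-1, (4|5)=+1; sign (−1)^0·-1^11·+1^4 = -1.
(a,b)_17: α=-2, u≡10; β=-2, v≡4 (mod 17); (10|17)=-1, (4|17)=+1; sign (−1)^0·-1^-2·+1^-2 = +1.
(a,b)_3: α=-1, u≡1; β=0, v≡1 (mod 3); (1|3)=+1, (1|3)=+1; sign (−1)^0·+1^0·+1^-1 = +1.
(a,b)_37: α=1, u≡34; β=2, v≡29 (mod 37); (34|37)=+1, (29|37)=-1; sign (−1)^0·+1^2·-1^1 = -1.
(a,b)_13: α=0, u≡4; β=-2, v≡5 (mod 13); (4|13)=+1, (5|13)=-1; sign (−1)^0·+1^-2·-1^0 = +1.
(a,b)_19: α=0, u≡11; β=1, v≡4 (mod 19); (11|19)=+1, (4|19)=+1; sign (−1)^0·+1^1·+1^0 = +1.
(a,b)_11: α=-2, u≡9; β=-2, v≡1 (mod 11); (9|11)=+1, (1|11)=+1; sign (−1)^0·+1^-2·+1^-2 = +1.
(a,b)_2: α=3, β=2; u≡3, v≡7 (mod 8); ε(u)ε(v)=1·1, αω(v)=3·0, βω(u)=2·1; sum ≡ 1  ⇒  -1.
(a,b)_31: α=0, u≡3; β=-1, v≡21 (mod 31); (3|31)=-1, (21|31)=-1; sign (−1)^0·-1^-1·-1^0 = -1.
(a,b)_7: α=2, u≡5; β=2, v≡1 (mod 7); (5|7)=-1, (1|7)=+1; sign (−1)^0·-1^2·+1^2 = +1.
(a,b)_29: α=1, u≡17; β=2, v≡1 (mod 29); (17|29)=-1, (1|29)=+1; sign (−1)^0·-1^2·+1^1 = +1.
(a,b)_∞: sgn(6438)=+, sgn(-2945)=−, so +1.
|Ram(6438, -2945)| = 4, even; anisotropic at {2, 5, 31, 37}.

[2, 5, 31, 37]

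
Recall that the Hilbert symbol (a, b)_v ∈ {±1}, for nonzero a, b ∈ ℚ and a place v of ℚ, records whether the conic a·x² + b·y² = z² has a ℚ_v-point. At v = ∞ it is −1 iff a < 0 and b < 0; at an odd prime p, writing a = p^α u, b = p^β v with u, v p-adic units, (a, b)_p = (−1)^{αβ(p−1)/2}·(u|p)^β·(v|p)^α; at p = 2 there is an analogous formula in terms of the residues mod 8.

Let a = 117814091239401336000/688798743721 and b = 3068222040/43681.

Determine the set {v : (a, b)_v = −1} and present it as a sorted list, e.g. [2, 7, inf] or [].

Mod squares: a ≡ 235, b ≡ 504310. Check v ∈ {∞, 2, 3, 5, 11, 13, 19, 29, 37, 47}.
v=2: v_2(a)=6, v_2(b)=3; units ≡ 3, 3 (mod 8); ε·ε+αω+βω = 1·1+6·1+3·1 ≡ 0  ⇒  (a,b)_2 = +1.
v=11: a=11^-4·(≡4), b=11^-2·(≡9) mod 11; (4|11)=+1, (9|11)=+1; (−1)^{-4·-2·5}·(+1)^-2·(+1)^-4 = +1.
v=37: a=37^2·(≡2), b=37^1·(≡23) mod 37; (2|37)=-1, (23|37)=-1; (−1)^{2·1·18}·(-1)^1·(-1)^2 = -1.
v=5: a=5^3·(≡3), b=5^1·(≡3) mod 5; (3|5)=-1, (3|5)=-1; (−1)^{3·1·2}·(-1)^1·(-1)^3 = +1.
v=3: a=3^6·(≡1), b=3^2·(≡1) mod 3; (1|3)=+1, (1|3)=+1; (−1)^{6·2·1}·(+1)^2·(+1)^6 = +1.
v=13: a=13^2·(≡12), b=13^2·(≡10) mod 13; (12|13)=+1, (10|13)=+1; (−1)^{2·2·6}·(+1)^2·(+1)^2 = +1.
v=29: a=29^2·(≡10), b=29^1·(≡21) mod 29; (10|29)=-1, (21|29)=-1; (−1)^{2·1·14}·(-1)^1·(-1)^2 = -1.
v=19: a=19^-6·(≡9), b=19^-2·(≡15) mod 19; (9|19)=+1, (15|19)=-1; (−1)^{-6·-2·9}·(+1)^-2·(-1)^-6 = +1.
v=47: a=47^3·(≡38), b=47^1·(≡32) mod 47; (38|47)=-1, (32|47)=+1; (−1)^{3·1·23}·(-1)^1·(+1)^3 = +1.
v=∞: 235 > 0 and 504310 > 0  ⇒  (a,b)_∞ = +1.
|Ram(235, 504310)| = 2, even; anisotropic at {29, 37}.

[29, 37]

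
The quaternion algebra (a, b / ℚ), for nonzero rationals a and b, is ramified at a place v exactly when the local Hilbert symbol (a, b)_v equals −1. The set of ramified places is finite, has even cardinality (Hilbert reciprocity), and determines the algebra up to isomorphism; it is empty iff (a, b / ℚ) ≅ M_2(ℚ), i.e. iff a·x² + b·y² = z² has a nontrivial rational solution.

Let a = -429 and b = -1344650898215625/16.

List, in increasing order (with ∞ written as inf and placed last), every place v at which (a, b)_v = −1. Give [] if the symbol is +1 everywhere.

[2, 3, 7, inf]

(a, b) ≡ (-429, -105) mod (ℚ^×)²; places V = {2, 3, 5, 7, 11, 13, ∞}.
(a,b)_5: α=0, u≡1; β=5, v≡1 (mod 5); (1|5)=+1, (1|5)=+1; sign (−1)^0·+1^5·+1^0 = +1.
(a,b)_13: α=1, u≡6; β=4, v≡3 (mod 13); (6|13)=-1, (3|13)=+1; sign (−1)^0·-1^4·+1^1 = +1.
(a,b)_7: α=0, u≡5; β=3, v≡3 (mod 7); (5|7)=-1, (3|7)=-1; sign (−1)^0·-1^3·-1^0 = -1.
(a,b)_∞: sgn(-429)=−, sgn(-105)=−, so -1.
(a,b)_11: α=1, u≡5; β=4, v≡5 (mod 11); (5|11)=+1, (5|11)=+1; sign (−1)^0·+1^4·+1^1 = +1.
(a,b)_3: α=1, u≡1; β=1, v≡1 (mod 3); (1|3)=+1, (1|3)=+1; sign (−1)^1·+1^1·+1^1 = -1.
(a,b)_2: α=0, β=-4; u≡3, v≡7 (mod 8); ε(u)ε(v)=1·1, αω(v)=0·0, βω(u)=-4·1; sum ≡ 1  ⇒  -1.
Ram(-429, -105) = {2, 3, 7, ∞}; no ℚ_2-point on the conic.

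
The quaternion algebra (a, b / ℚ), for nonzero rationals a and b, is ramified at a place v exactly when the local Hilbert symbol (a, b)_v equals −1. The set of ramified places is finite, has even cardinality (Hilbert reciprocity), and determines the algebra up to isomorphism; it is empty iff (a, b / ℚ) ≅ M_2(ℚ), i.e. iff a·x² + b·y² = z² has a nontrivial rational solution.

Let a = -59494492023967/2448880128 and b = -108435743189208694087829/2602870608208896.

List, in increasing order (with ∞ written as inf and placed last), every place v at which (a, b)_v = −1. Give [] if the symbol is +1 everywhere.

[2, 29, 37, inf]

Mod squares: a ≡ -14, b ≡ -142709. Check v ∈ {∞, 2, 3, 7, 11, 13, 19, 23, 29, 37}.
v=37: a=37^2·(≡23), b=37^3·(≡3) mod 37; (23|37)=-1, (3|37)=+1; (−1)^{2·3·18}·(-1)^3·(+1)^2 = -1.
v=3: a=3^-14·(≡1), b=3^-26·(≡1) mod 3; (1|3)=+1, (1|3)=+1; (−1)^{-14·-26·1}·(+1)^-26·(+1)^-14 = +1.
v=∞: -14 < 0 and -142709 < 0  ⇒  (a,b)_∞ = -1.
v=19: a=19^2·(≡1), b=19^3·(≡18) mod 19; (1|19)=+1, (18|19)=-1; (−1)^{2·3·9}·(+1)^3·(-1)^2 = +1.
v=13: a=13^2·(≡10), b=13^4·(≡5) mod 13; (10|13)=+1, (5|13)=-1; (−1)^{2·4·6}·(+1)^4·(-1)^2 = +1.
v=29: a=29^2·(≡2), b=29^3·(≡1) mod 29; (2|29)=-1, (1|29)=+1; (−1)^{2·3·14}·(-1)^3·(+1)^2 = -1.
v=2: v_2(a)=-9, v_2(b)=-10; units ≡ 1, 3 (mod 8); ε·ε+αω+βω = 0·1+-9·1+-10·0 ≡ 1  ⇒  (a,b)_2 = -1.
v=7: a=7^1·(≡5), b=7^1·(≡2) mod 7; (5|7)=-1, (2|7)=+1; (−1)^{1·1·3}·(-1)^1·(+1)^1 = +1.
v=23: a=23^0·(≡16), b=23^2·(≡8) mod 23; (16|23)=+1, (8|23)=+1; (−1)^{0·2·11}·(+1)^2·(+1)^0 = +1.
v=11: a=11^2·(≡7), b=11^2·(≡5) mod 11; (7|11)=-1, (5|11)=+1; (−1)^{2·2·5}·(-1)^2·(+1)^2 = +1.
Ram(-14, -142709) = {2, 29, 37, ∞}; no ℚ_2-point on the conic.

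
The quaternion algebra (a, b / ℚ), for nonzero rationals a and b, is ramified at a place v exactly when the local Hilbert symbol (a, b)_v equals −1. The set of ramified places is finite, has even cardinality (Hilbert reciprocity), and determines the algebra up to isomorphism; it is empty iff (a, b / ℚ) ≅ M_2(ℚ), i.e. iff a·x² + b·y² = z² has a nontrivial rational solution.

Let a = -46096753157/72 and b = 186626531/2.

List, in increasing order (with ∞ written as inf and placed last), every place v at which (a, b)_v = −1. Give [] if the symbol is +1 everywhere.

(a, b) ≡ (-4186, 6118) mod (ℚ^×)²; places V = {2, 3, 7, 13, 19, 23, ∞}.
(a,b)_∞: sgn(-4186)=−, sgn(6118)=+, so +1.
(a,b)_19: α=4, u≡8; β=3, v≡10 (mod 19); (8|19)=-1, (10|19)=-1; sign (−1)^0·-1^3·-1^4 = -1.
(a,b)_2: α=-3, β=-1; u≡3, v≡3 (mod 8); ε(u)ε(v)=1·1, αω(v)=-3·1, βω(u)=-1·1; sum ≡ 1  ⇒  -1.
(a,b)_7: α=1, u≡2; β=1, v≡6 (mod 7); (2|7)=+1, (6|7)=-1; sign (−1)^1·+1^1·-1^1 = +1.
(a,b)_3: α=-2, u≡2; β=0, v≡1 (mod 3); (2|3)=-1, (1|3)=+1; sign (−1)^0·-1^0·+1^-2 = +1.
(a,b)_23: α=1, u≡8; β=1, v≡2 (mod 23); (8|23)=+1, (2|23)=+1; sign (−1)^1·+1^1·+1^1 = -1.
(a,b)_13: α=3, u≡1; β=2, v≡7 (mod 13); (1|13)=+1, (7|13)=-1; sign (−1)^0·+1^2·-1^3 = -1.
|Ram(-4186, 6118)| = 4, even; anisotropic at {2, 13, 19, 23}.

[2, 13, 19, 23]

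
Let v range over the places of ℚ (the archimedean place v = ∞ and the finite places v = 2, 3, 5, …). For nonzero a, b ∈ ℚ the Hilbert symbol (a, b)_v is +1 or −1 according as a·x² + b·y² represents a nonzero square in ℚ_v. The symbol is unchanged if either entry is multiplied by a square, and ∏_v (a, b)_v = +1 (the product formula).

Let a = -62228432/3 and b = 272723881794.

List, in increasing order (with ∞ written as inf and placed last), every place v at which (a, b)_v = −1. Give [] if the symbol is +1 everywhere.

Mod squares: a ≡ -238119, b ≡ 6618066. Check v ∈ {∞, 2, 3, 7, 13, 17, 23, 29, 31}.
v=17: a=17^1·(≡4), b=17^1·(≡15) mod 17; (4|17)=+1, (15|17)=+1; (−1)^{1·1·8}·(+1)^1·(+1)^1 = +1.
v=7: a=7^3·(≡3), b=7^3·(≡4) mod 7; (3|7)=-1, (4|7)=+1; (−1)^{3·3·3}·(-1)^3·(+1)^3 = +1.
v=2: v_2(a)=4, v_2(b)=1; units ≡ 1, 1 (mod 8); ε·ε+αω+βω = 0·0+4·0+1·0 ≡ 0  ⇒  (a,b)_2 = +1.
v=3: a=3^-1·(≡1), b=3^1·(≡2) mod 3; (1|3)=+1, (2|3)=-1; (−1)^{-1·1·1}·(+1)^1·(-1)^-1 = +1.
v=23: a=23^1·(≡7), b=23^1·(≡8) mod 23; (7|23)=-1, (8|23)=+1; (−1)^{1·1·11}·(-1)^1·(+1)^1 = +1.
v=∞: -238119 < 0 and 6618066 > 0  ⇒  (a,b)_∞ = +1.
v=31: a=31^0·(≡23), b=31^1·(≡14) mod 31; (23|31)=-1, (14|31)=+1; (−1)^{0·1·15}·(-1)^1·(+1)^0 = -1.
v=29: a=29^1·(≡6), b=29^2·(≡13) mod 29; (6|29)=+1, (13|29)=+1; (−1)^{1·2·14}·(+1)^2·(+1)^1 = +1.
v=13: a=13^0·(≡11), b=13^1·(≡11) mod 13; (11|13)=-1, (11|13)=-1; (−1)^{0·1·6}·(-1)^1·(-1)^0 = -1.
(-238119, 6618066 / ℚ) ramifies at {13, 31}: a division algebra.

[13, 31]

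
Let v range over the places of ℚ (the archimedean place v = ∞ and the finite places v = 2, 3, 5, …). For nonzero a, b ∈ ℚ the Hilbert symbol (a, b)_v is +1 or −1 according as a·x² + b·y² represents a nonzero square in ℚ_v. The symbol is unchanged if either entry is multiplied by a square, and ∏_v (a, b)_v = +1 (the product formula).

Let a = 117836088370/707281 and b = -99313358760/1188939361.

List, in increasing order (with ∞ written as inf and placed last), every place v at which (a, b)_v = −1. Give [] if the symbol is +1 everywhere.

Mod squares: a ≡ 130, b ≡ -1610. Check v ∈ {∞, 2, 3, 5, 7, 11, 13, 17, 23, 29, 41}.
v=3: a=3^0·(≡1), b=3^2·(≡1) mod 3; (1|3)=+1, (1|3)=+1; (−1)^{0·2·1}·(+1)^2·(+1)^0 = +1.
v=17: a=17^2·(≡5), b=17^2·(≡12) mod 17; (5|17)=-1, (12|17)=-1; (−1)^{2·2·8}·(-1)^2·(-1)^2 = +1.
v=2: v_2(a)=1, v_2(b)=3; units ≡ 1, 3 (mod 8); ε·ε+αω+βω = 0·1+1·1+3·0 ≡ 1  ⇒  (a,b)_2 = -1.
v=5: a=5^1·(≡4), b=5^1·(≡3) mod 5; (4|5)=+1, (3|5)=-1; (−1)^{1·1·2}·(+1)^1·(-1)^1 = -1.
v=7: a=7^2·(≡1), b=7^3·(≡4) mod 7; (1|7)=+1, (4|7)=+1; (−1)^{2·3·3}·(+1)^3·(+1)^2 = +1.
v=11: a=11^2·(≡1), b=11^2·(≡8) mod 11; (1|11)=+1, (8|11)=-1; (−1)^{2·2·5}·(+1)^2·(-1)^2 = +1.
v=∞: 130 > 0 and -1610 < 0  ⇒  (a,b)_∞ = +1.
v=13: a=13^1·(≡12), b=13^0·(≡5) mod 13; (12|13)=+1, (5|13)=-1; (−1)^{1·0·6}·(+1)^0·(-1)^1 = -1.
v=23: a=23^2·(≡19), b=23^1·(≡14) mod 23; (19|23)=-1, (14|23)=-1; (−1)^{2·1·11}·(-1)^1·(-1)^2 = -1.
v=29: a=29^-4·(≡2), b=29^-4·(≡27) mod 29; (2|29)=-1, (27|29)=-1; (−1)^{-4·-4·14}·(-1)^-4·(-1)^-4 = +1.
v=41: a=41^0·(≡17), b=41^-2·(≡12) mod 41; (17|41)=-1, (12|41)=-1; (−1)^{0·-2·20}·(-1)^-2·(-1)^0 = +1.
(130, -1610 / ℚ) ramifies at {2, 5, 13, 23}: a division algebra.

[2, 5, 13, 23]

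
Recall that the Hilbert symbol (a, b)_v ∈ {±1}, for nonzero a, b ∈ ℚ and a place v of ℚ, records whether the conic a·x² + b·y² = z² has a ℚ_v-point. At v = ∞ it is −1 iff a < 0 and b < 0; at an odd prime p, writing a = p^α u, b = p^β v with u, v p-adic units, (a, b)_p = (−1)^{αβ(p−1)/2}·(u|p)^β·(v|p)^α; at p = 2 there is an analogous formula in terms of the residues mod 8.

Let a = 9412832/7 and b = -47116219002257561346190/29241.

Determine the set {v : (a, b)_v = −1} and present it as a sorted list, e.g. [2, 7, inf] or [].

[7, 11, 13, 17, 23, 29]

(a, b) ≡ (34034, -113503390) mod (ℚ^×)²; places V = {2, 3, 5, 7, 11, 13, 17, 19, 23, 29, ∞}.
(a,b)_5: α=0, u≡1; β=1, v≡2 (mod 5); (1|5)=+1, (2|5)=-1; sign (−1)^0·+1^1·-1^0 = +1.
(a,b)_∞: sgn(34034)=+, sgn(-113503390)=−, so +1.
(a,b)_11: α=3, u≡3; β=3, v≡9 (mod 11); (3|11)=+1, (9|11)=+1; sign (−1)^1·+1^3·+1^3 = -1.
(a,b)_7: α=-1, u≡2; β=1, v≡2 (mod 7); (2|7)=+1, (2|7)=+1; sign (−1)^1·+1^1·+1^-1 = -1.
(a,b)_23: α=0, u≡15; β=1, v≡5 (mod 23); (15|23)=-1, (5|23)=-1; sign (−1)^0·-1^1·-1^0 = -1.
(a,b)_3: α=0, u≡2; β=-4, v≡2 (mod 3); (2|3)=-1, (2|3)=-1; sign (−1)^0·-1^-4·-1^0 = +1.
(a,b)_19: α=0, u≡6; β=-2, v≡17 (mod 19); (6|19)=+1, (17|19)=+1; sign (−1)^0·+1^-2·+1^0 = +1.
(a,b)_29: α=0, u≡10; β=3, v≡15 (mod 29); (10|29)=-1, (15|29)=-1; sign (−1)^0·-1^3·-1^0 = -1.
(a,b)_2: α=5, β=1; u≡1, v≡1 (mod 8); ε(u)ε(v)=0·0, αω(v)=5·0, βω(u)=1·0; sum ≡ 0  ⇒  +1.
(a,b)_17: α=1, u≡13; β=7, v≡12 (mod 17); (13|17)=+1, (12|17)=-1; sign (−1)^0·+1^7·-1^1 = -1.
(a,b)_13: α=1, u≡6; β=3, v≡10 (mod 13); (6|13)=-1, (10|13)=+1; sign (−1)^0·-1^3·+1^1 = -1.
(34034, -113503390 / ℚ) ramifies at {7, 11, 13, 17, 23, 29}: a division algebra.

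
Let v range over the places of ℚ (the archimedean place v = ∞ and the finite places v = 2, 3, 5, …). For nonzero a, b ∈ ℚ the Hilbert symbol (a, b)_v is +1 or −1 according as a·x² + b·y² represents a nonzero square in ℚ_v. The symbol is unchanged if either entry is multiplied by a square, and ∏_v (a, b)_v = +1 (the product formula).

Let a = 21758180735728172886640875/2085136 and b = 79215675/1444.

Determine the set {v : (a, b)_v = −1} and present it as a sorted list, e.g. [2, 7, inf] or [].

[2, 5, 11, 43]

Mod squares: a ≡ 262515, b ≡ 26187. Check v ∈ {∞, 2, 3, 5, 7, 11, 19, 29, 37, 43}.
v=2: v_2(a)=-4, v_2(b)=-2; units ≡ 3, 3 (mod 8); ε·ε+αω+βω = 1·1+-4·1+-2·1 ≡ 1  ⇒  (a,b)_2 = -1.
v=7: a=7^6·(≡1), b=7^1·(≡5) mod 7; (1|7)=+1, (5|7)=-1; (−1)^{6·1·3}·(+1)^1·(-1)^6 = +1.
v=43: a=43^5·(≡39), b=43^1·(≡30) mod 43; (39|43)=-1, (30|43)=-1; (−1)^{5·1·21}·(-1)^1·(-1)^5 = -1.
v=11: a=11^3·(≡6), b=11^2·(≡7) mod 11; (6|11)=-1, (7|11)=-1; (−1)^{3·2·5}·(-1)^2·(-1)^3 = -1.
v=29: a=29^2·(≡28), b=29^1·(≡23) mod 29; (28|29)=+1, (23|29)=+1; (−1)^{2·1·14}·(+1)^1·(+1)^2 = +1.
v=3: a=3^5·(≡1), b=3^1·(≡2) mod 3; (1|3)=+1, (2|3)=-1; (−1)^{5·1·1}·(+1)^1·(-1)^5 = +1.
v=19: a=19^-4·(≡5), b=19^-2·(≡5) mod 19; (5|19)=+1, (5|19)=+1; (−1)^{-4·-2·9}·(+1)^-2·(+1)^-4 = +1.
v=37: a=37^1·(≡25), b=37^0·(≡7) mod 37; (25|37)=+1, (7|37)=+1; (−1)^{1·0·18}·(+1)^0·(+1)^1 = +1.
v=∞: 262515 > 0 and 26187 > 0  ⇒  (a,b)_∞ = +1.
v=5: a=5^3·(≡2), b=5^2·(≡3) mod 5; (2|5)=-1, (3|5)=-1; (−1)^{3·2·2}·(-1)^2·(-1)^3 = -1.
(262515, 26187 / ℚ) ramifies at {2, 5, 11, 43}: a division algebra.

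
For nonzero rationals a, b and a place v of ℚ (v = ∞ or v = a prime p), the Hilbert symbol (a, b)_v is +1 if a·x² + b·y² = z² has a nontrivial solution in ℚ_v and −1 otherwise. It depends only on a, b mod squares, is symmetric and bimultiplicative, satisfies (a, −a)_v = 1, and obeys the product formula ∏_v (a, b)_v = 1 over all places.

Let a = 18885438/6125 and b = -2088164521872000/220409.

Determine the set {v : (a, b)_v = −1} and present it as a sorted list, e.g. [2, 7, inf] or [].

(a, b) ≡ (86710, -126856730) mod (ℚ^×)²; places V = {2, 3, 5, 7, 11, 13, 19, 23, 29, 37, ∞}.
(a,b)_19: α=0, u≡12; β=1, v≡6 (mod 19); (12|19)=-1, (6|19)=+1; sign (−1)^0·-1^1·+1^0 = -1.
(a,b)_23: α=1, u≡14; β=-1, v≡5 (mod 23); (14|23)=-1, (5|23)=-1; sign (−1)^1·-1^-1·-1^1 = -1.
(a,b)_5: α=-3, u≡2; β=3, v≡1 (mod 5); (2|5)=-1, (1|5)=+1; sign (−1)^0·-1^3·+1^-3 = -1.
(a,b)_2: α=1, β=7; u≡3, v≡3 (mod 8); ε(u)ε(v)=1·1, αω(v)=1·1, βω(u)=7·1; sum ≡ 1  ⇒  -1.
(a,b)_3: α=2, u≡1; β=4, v≡1 (mod 3); (1|3)=+1, (1|3)=+1; sign (−1)^0·+1^4·+1^2 = +1.
(a,b)_29: α=1, u≡19; β=1, v≡18 (mod 29); (19|29)=-1, (18|29)=-1; sign (−1)^0·-1^1·-1^1 = +1.
(a,b)_7: α=-2, u≡2; β=-1, v≡2 (mod 7); (2|7)=+1, (2|7)=+1; sign (−1)^0·+1^-1·+1^-2 = +1.
(a,b)_∞: sgn(86710)=+, sgn(-126856730)=−, so +1.
(a,b)_13: α=1, u≡1; β=3, v≡8 (mod 13); (1|13)=+1, (8|13)=-1; sign (−1)^0·+1^3·-1^1 = -1.
(a,b)_37: α=0, u≡6; β=-2, v≡27 (mod 37); (6|37)=-1, (27|37)=+1; sign (−1)^0·-1^-2·+1^0 = +1.
(a,b)_11: α=2, u≡6; β=3, v≡3 (mod 11); (6|11)=-1, (3|11)=+1; sign (−1)^0·-1^3·+1^2 = -1.
Ram(86710, -126856730) = {2, 5, 11, 13, 19, 23}; no ℚ_2-point on the conic.

[2, 5, 11, 13, 19, 23]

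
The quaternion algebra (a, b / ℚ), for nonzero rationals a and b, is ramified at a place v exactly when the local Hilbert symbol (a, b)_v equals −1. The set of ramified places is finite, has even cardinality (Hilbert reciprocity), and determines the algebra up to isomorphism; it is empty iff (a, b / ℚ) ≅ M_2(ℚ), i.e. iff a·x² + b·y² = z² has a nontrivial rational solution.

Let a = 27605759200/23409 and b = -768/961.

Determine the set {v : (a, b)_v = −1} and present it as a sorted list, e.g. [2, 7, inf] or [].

Mod squares: a ≡ 130462, b ≡ -3. Check v ∈ {∞, 2, 3, 5, 17, 23, 31, 37, 41, 43}.
v=5: a=5^2·(≡2), b=5^0·(≡2) mod 5; (2|5)=-1, (2|5)=-1; (−1)^{2·0·2}·(-1)^0·(-1)^2 = +1.
v=2: v_2(a)=5, v_2(b)=8; units ≡ 7, 5 (mod 8); ε·ε+αω+βω = 1·0+5·1+8·0 ≡ 1  ⇒  (a,b)_2 = -1.
v=37: a=37^1·(≡12), b=37^0·(≡28) mod 37; (12|37)=+1, (28|37)=+1; (−1)^{1·0·18}·(+1)^0·(+1)^1 = +1.
v=31: a=31^0·(≡10), b=31^-2·(≡7) mod 31; (10|31)=+1, (7|31)=+1; (−1)^{0·-2·15}·(+1)^-2·(+1)^0 = +1.
v=43: a=43^1·(≡16), b=43^0·(≡9) mod 43; (16|43)=+1, (9|43)=+1; (−1)^{1·0·21}·(+1)^0·(+1)^1 = +1.
v=23: a=23^2·(≡3), b=23^0·(≡11) mod 23; (3|23)=+1, (11|23)=-1; (−1)^{2·0·11}·(+1)^0·(-1)^2 = +1.
v=17: a=17^-2·(≡16), b=17^0·(≡11) mod 17; (16|17)=+1, (11|17)=-1; (−1)^{-2·0·8}·(+1)^0·(-1)^-2 = +1.
v=3: a=3^-4·(≡1), b=3^1·(≡2) mod 3; (1|3)=+1, (2|3)=-1; (−1)^{-4·1·1}·(+1)^1·(-1)^-4 = +1.
v=∞: 130462 > 0 and -3 < 0  ⇒  (a,b)_∞ = +1.
v=41: a=41^1·(≡33), b=41^0·(≡12) mod 41; (33|41)=+1, (12|41)=-1; (−1)^{1·0·20}·(+1)^0·(-1)^1 = -1.
(130462, -3 / ℚ) ramifies at {2, 41}: a division algebra.

[2, 41]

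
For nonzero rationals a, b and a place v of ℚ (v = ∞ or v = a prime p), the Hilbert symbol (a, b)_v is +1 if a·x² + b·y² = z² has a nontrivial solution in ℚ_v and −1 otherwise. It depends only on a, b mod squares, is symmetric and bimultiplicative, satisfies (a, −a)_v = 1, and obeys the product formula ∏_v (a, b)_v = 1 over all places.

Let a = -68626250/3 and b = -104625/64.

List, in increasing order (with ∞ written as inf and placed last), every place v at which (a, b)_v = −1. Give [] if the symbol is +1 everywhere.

[3, 11, 31, inf]

(a, b) ≡ (-329406, -465) mod (ℚ^×)²; places V = {2, 3, 5, 7, 11, 23, 31, ∞}.
(a,b)_5: α=4, u≡1; β=3, v≡2 (mod 5); (1|5)=+1, (2|5)=-1; sign (−1)^0·+1^3·-1^4 = +1.
(a,b)_∞: sgn(-329406)=−, sgn(-465)=−, so -1.
(a,b)_23: α=1, u≡21; β=0, v≡18 (mod 23); (21|23)=-1, (18|23)=+1; sign (−1)^0·-1^0·+1^1 = +1.
(a,b)_31: α=1, u≡28; β=1, v≡2 (mod 31); (28|31)=+1, (2|31)=+1; sign (−1)^1·+1^1·+1^1 = -1.
(a,b)_3: α=-1, u≡1; β=3, v≡1 (mod 3); (1|3)=+1, (1|3)=+1; sign (−1)^1·+1^3·+1^-1 = -1.
(a,b)_11: α=1, u≡7; β=0, v≡2 (mod 11); (7|11)=-1, (2|11)=-1; sign (−1)^0·-1^0·-1^1 = -1.
(a,b)_7: α=1, u≡3; β=0, v≡4 (mod 7); (3|7)=-1, (4|7)=+1; sign (−1)^0·-1^0·+1^1 = +1.
(a,b)_2: α=1, β=-6; u≡1, v≡7 (mod 8); ε(u)ε(v)=0·1, αω(v)=1·0, βω(u)=-6·0; sum ≡ 0  ⇒  +1.
(-329406, -465 / ℚ) ramifies at {3, 11, 31, ∞}: a division algebra.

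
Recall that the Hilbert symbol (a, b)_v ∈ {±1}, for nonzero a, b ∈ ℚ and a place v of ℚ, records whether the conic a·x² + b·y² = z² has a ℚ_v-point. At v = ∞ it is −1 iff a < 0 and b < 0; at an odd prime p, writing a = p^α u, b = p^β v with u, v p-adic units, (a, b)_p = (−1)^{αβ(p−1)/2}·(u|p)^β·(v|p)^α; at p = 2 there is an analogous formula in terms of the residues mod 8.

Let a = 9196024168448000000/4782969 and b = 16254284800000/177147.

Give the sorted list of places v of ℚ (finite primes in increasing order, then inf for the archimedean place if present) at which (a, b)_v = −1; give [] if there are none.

Mod squares: a ≡ 17, b ≡ 390. Check v ∈ {∞, 2, 3, 5, 13, 17}.
v=∞: 17 > 0 and 390 > 0  ⇒  (a,b)_∞ = +1.
v=13: a=13^4·(≡4), b=13^3·(≡12) mod 13; (4|13)=+1, (12|13)=+1; (−1)^{4·3·6}·(+1)^3·(+1)^4 = +1.
v=5: a=5^6·(≡3), b=5^5·(≡3) mod 5; (3|5)=-1, (3|5)=-1; (−1)^{6·5·2}·(-1)^5·(-1)^6 = -1.
v=3: a=3^-14·(≡2), b=3^-11·(≡1) mod 3; (2|3)=-1, (1|3)=+1; (−1)^{-14·-11·1}·(-1)^-11·(+1)^-14 = -1.
v=2: v_2(a)=22, v_2(b)=13; units ≡ 1, 3 (mod 8); ε·ε+αω+βω = 0·1+22·1+13·0 ≡ 0  ⇒  (a,b)_2 = +1.
v=17: a=17^3·(≡13), b=17^2·(≡1) mod 17; (13|17)=+1, (1|17)=+1; (−1)^{3·2·8}·(+1)^2·(+1)^3 = +1.
|Ram(17, 390)| = 2, even; anisotropic at {3, 5}.

[3, 5]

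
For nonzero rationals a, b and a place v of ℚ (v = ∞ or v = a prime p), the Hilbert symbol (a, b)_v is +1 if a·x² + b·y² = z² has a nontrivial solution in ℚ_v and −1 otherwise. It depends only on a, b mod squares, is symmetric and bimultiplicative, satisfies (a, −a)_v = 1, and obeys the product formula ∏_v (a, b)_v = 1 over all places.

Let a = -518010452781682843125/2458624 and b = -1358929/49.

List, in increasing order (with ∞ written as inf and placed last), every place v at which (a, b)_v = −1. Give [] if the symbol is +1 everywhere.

Mod squares: a ≡ -14411869, b ≡ -8041. Check v ∈ {∞, 2, 3, 5, 7, 11, 13, 17, 23, 29, 31, 41, 43}.
v=41: a=41^1·(≡10), b=41^0·(≡2) mod 41; (10|41)=+1, (2|41)=+1; (−1)^{1·0·20}·(+1)^0·(+1)^1 = +1.
v=23: a=23^1·(≡18), b=23^0·(≡1) mod 23; (18|23)=+1, (1|23)=+1; (−1)^{1·0·11}·(+1)^0·(+1)^1 = +1.
v=17: a=17^1·(≡16), b=17^1·(≡10) mod 17; (16|17)=+1, (10|17)=-1; (−1)^{1·1·8}·(+1)^1·(-1)^1 = -1.
v=43: a=43^2·(≡21), b=43^1·(≡29) mod 43; (21|43)=+1, (29|43)=-1; (−1)^{2·1·21}·(+1)^1·(-1)^2 = +1.
v=5: a=5^4·(≡4), b=5^0·(≡4) mod 5; (4|5)=+1, (4|5)=+1; (−1)^{4·0·2}·(+1)^0·(+1)^4 = +1.
v=13: a=13^4·(≡3), b=13^2·(≡11) mod 13; (3|13)=+1, (11|13)=-1; (−1)^{4·2·6}·(+1)^2·(-1)^4 = +1.
v=11: a=11^2·(≡3), b=11^1·(≡7) mod 11; (3|11)=+1, (7|11)=-1; (−1)^{2·1·5}·(+1)^1·(-1)^2 = +1.
v=∞: -14411869 < 0 and -8041 < 0  ⇒  (a,b)_∞ = -1.
v=29: a=29^1·(≡15), b=29^0·(≡2) mod 29; (15|29)=-1, (2|29)=-1; (−1)^{1·0·14}·(-1)^0·(-1)^1 = -1.
v=7: a=7^-4·(≡2), b=7^-2·(≡2) mod 7; (2|7)=+1, (2|7)=+1; (−1)^{-4·-2·3}·(+1)^-2·(+1)^-4 = +1.
v=2: v_2(a)=-10, v_2(b)=0; units ≡ 3, 7 (mod 8); ε·ε+αω+βω = 1·1+-10·0+0·1 ≡ 1  ⇒  (a,b)_2 = -1.
v=31: a=31^1·(≡5), b=31^0·(≡1) mod 31; (5|31)=+1, (1|31)=+1; (−1)^{1·0·15}·(+1)^0·(+1)^1 = +1.
v=3: a=3^2·(≡2), b=3^0·(≡2) mod 3; (2|3)=-1, (2|3)=-1; (−1)^{2·0·1}·(-1)^0·(-1)^2 = +1.
(-14411869, -8041 / ℚ) ramifies at {2, 17, 29, ∞}: a division algebra.

[2, 17, 29, inf]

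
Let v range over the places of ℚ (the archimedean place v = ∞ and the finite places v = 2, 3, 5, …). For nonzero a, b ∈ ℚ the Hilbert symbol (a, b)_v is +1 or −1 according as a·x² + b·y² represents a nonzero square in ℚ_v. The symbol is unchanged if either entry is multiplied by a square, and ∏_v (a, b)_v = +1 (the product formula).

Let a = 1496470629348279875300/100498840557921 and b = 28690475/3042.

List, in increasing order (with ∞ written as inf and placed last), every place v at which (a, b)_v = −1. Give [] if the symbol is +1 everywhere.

(a, b) ≡ (17, 22) mod (ℚ^×)²; places V = {2, 3, 5, 11, 13, 17, 19, 23, ∞}.
(a,b)_2: α=2, β=-1; u≡1, v≡3 (mod 8); ε(u)ε(v)=0·1, αω(v)=2·1, βω(u)=-1·0; sum ≡ 0  ⇒  +1.
(a,b)_13: α=-10, u≡10; β=-2, v≡12 (mod 13); (10|13)=+1, (12|13)=+1; sign (−1)^0·+1^-2·+1^-10 = +1.
(a,b)_23: α=4, u≡22; β=0, v≡19 (mod 23); (22|23)=-1, (19|23)=-1; sign (−1)^0·-1^0·-1^4 = +1.
(a,b)_11: α=0, u≡7; β=1, v≡8 (mod 11); (7|11)=-1, (8|11)=-1; sign (−1)^0·-1^1·-1^0 = -1.
(a,b)_19: α=4, u≡4; β=2, v≡18 (mod 19); (4|19)=+1, (18|19)=-1; sign (−1)^0·+1^2·-1^4 = +1.
(a,b)_3: α=-6, u≡2; β=-2, v≡1 (mod 3); (2|3)=-1, (1|3)=+1; sign (−1)^0·-1^-2·+1^-6 = +1.
(a,b)_5: α=2, u≡2; β=2, v≡2 (mod 5); (2|5)=-1, (2|5)=-1; sign (−1)^0·-1^2·-1^2 = +1.
(a,b)_∞: sgn(17)=+, sgn(22)=+, so +1.
(a,b)_17: α=7, u≡4; β=2, v≡5 (mod 17); (4|17)=+1, (5|17)=-1; sign (−1)^0·+1^2·-1^7 = -1.
|Ram(17, 22)| = 2, even; anisotropic at {11, 17}.

[11, 17]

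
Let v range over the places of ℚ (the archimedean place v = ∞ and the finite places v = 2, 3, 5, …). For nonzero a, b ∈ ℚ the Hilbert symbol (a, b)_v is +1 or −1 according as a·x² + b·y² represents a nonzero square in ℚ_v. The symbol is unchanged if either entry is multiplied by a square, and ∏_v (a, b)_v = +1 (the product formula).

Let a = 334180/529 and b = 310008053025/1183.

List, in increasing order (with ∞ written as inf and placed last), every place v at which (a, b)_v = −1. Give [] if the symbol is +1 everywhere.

[5, 41]

Mod squares: a ≡ 1705, b ≡ 287. Check v ∈ {∞, 2, 3, 5, 7, 11, 13, 17, 23, 31, 41}.
v=23: a=23^-2·(≡13), b=23^0·(≡14) mod 23; (13|23)=+1, (14|23)=-1; (−1)^{-2·0·11}·(+1)^0·(-1)^-2 = +1.
v=17: a=17^0·(≡14), b=17^2·(≡13) mod 17; (14|17)=-1, (13|17)=+1; (−1)^{0·2·8}·(-1)^2·(+1)^0 = +1.
v=∞: 1705 > 0 and 287 > 0  ⇒  (a,b)_∞ = +1.
v=11: a=11^1·(≡9), b=11^2·(≡3) mod 11; (9|11)=+1, (3|11)=+1; (−1)^{1·2·5}·(+1)^2·(+1)^1 = +1.
v=2: v_2(a)=2, v_2(b)=0; units ≡ 1, 7 (mod 8); ε·ε+αω+βω = 0·1+2·0+0·0 ≡ 0  ⇒  (a,b)_2 = +1.
v=5: a=5^1·(≡4), b=5^2·(≡2) mod 5; (4|5)=+1, (2|5)=-1; (−1)^{1·2·2}·(+1)^2·(-1)^1 = -1.
v=3: a=3^0·(≡1), b=3^2·(≡2) mod 3; (1|3)=+1, (2|3)=-1; (−1)^{0·2·1}·(+1)^2·(-1)^0 = +1.
v=13: a=13^0·(≡6), b=13^-2·(≡3) mod 13; (6|13)=-1, (3|13)=+1; (−1)^{0·-2·6}·(-1)^-2·(+1)^0 = +1.
v=7: a=7^2·(≡4), b=7^-1·(≡6) mod 7; (4|7)=+1, (6|7)=-1; (−1)^{2·-1·3}·(+1)^-1·(-1)^2 = +1.
v=31: a=31^1·(≡27), b=31^2·(≡16) mod 31; (27|31)=-1, (16|31)=+1; (−1)^{1·2·15}·(-1)^2·(+1)^1 = +1.
v=41: a=41^0·(≡13), b=41^1·(≡35) mod 41; (13|41)=-1, (35|41)=-1; (−1)^{0·1·20}·(-1)^1·(-1)^0 = -1.
Ram(1705, 287) = {5, 41}; no ℚ_5-point on the conic.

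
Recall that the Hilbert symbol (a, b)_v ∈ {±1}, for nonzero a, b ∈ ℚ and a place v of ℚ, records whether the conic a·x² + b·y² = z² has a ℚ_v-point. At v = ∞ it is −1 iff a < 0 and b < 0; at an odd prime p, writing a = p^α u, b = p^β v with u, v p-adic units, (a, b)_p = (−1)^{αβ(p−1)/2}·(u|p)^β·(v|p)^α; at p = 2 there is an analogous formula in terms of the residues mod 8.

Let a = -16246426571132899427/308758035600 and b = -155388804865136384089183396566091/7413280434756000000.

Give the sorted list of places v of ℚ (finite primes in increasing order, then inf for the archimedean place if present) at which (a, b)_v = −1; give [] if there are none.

(a, b) ≡ (-1062347, -19) mod (ℚ^×)²; places V = {2, 3, 5, 7, 11, 13, 17, 19, 23, 29, 41, ∞}.
(a,b)_23: α=3, u≡12; β=4, v≡6 (mod 23); (12|23)=+1, (6|23)=+1; sign (−1)^0·+1^4·+1^3 = +1.
(a,b)_2: α=-4, β=-8; u≡5, v≡5 (mod 8); ε(u)ε(v)=0·0, αω(v)=-4·1, βω(u)=-8·1; sum ≡ 0  ⇒  +1.
(a,b)_5: α=-2, u≡2; β=-6, v≡1 (mod 5); (2|5)=-1, (1|5)=+1; sign (−1)^0·-1^-6·+1^-2 = +1.
(a,b)_∞: sgn(-1062347)=−, sgn(-19)=−, so -1.
(a,b)_29: α=2, u≡8; β=4, v≡18 (mod 29); (8|29)=-1, (18|29)=-1; sign (−1)^0·-1^4·-1^2 = +1.
(a,b)_41: α=2, u≡16; β=4, v≡7 (mod 41); (16|41)=+1, (7|41)=-1; sign (−1)^0·+1^4·-1^2 = +1.
(a,b)_11: α=3, u≡4; β=6, v≡5 (mod 11); (4|11)=+1, (5|11)=+1; sign (−1)^0·+1^6·+1^3 = +1.
(a,b)_3: α=-8, u≡1; β=-8, v≡2 (mod 3); (1|3)=+1, (2|3)=-1; sign (−1)^0·+1^-8·-1^-8 = +1.
(a,b)_13: α=3, u≡4; β=4, v≡5 (mod 13); (4|13)=+1, (5|13)=-1; sign (−1)^0·+1^4·-1^3 = -1.
(a,b)_7: α=-6, u≡4; β=-10, v≡1 (mod 7); (4|7)=+1, (1|7)=+1; sign (−1)^0·+1^-10·+1^-6 = +1.
(a,b)_17: α=1, u≡16; β=2, v≡16 (mod 17); (16|17)=+1, (16|17)=+1; sign (−1)^0·+1^2·+1^1 = +1.
(a,b)_19: α=1, u≡6; β=1, v≡10 (mod 19); (6|19)=+1, (10|19)=-1; sign (−1)^1·+1^1·-1^1 = +1.
(-1062347, -19 / ℚ) ramifies at {13, ∞}: a division algebra.

[13, inf]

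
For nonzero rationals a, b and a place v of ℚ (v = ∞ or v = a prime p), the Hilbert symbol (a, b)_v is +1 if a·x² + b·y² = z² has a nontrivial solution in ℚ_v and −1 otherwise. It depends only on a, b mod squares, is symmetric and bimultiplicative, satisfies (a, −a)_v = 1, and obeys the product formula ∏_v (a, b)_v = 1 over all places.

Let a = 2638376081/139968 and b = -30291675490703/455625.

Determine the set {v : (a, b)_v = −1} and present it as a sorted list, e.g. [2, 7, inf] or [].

[11, 19]

Mod squares: a ≡ 627, b ≡ -23. Check v ∈ {∞, 2, 3, 5, 11, 17, 19, 23}.
v=3: a=3^-7·(≡2), b=3^-6·(≡1) mod 3; (2|3)=-1, (1|3)=+1; (−1)^{-7·-6·1}·(-1)^-6·(+1)^-7 = +1.
v=5: a=5^0·(≡2), b=5^-4·(≡3) mod 5; (2|5)=-1, (3|5)=-1; (−1)^{0·-4·2}·(-1)^-4·(-1)^0 = +1.
v=∞: 627 > 0 and -23 < 0  ⇒  (a,b)_∞ = +1.
v=19: a=19^3·(≡3), b=19^4·(≡13) mod 19; (3|19)=-1, (13|19)=-1; (−1)^{3·4·9}·(-1)^4·(-1)^3 = -1.
v=23: a=23^0·(≡8), b=23^1·(≡15) mod 23; (8|23)=+1, (15|23)=-1; (−1)^{0·1·11}·(+1)^1·(-1)^0 = +1.
v=17: a=17^2·(≡13), b=17^4·(≡10) mod 17; (13|17)=+1, (10|17)=-1; (−1)^{2·4·8}·(+1)^4·(-1)^2 = +1.
v=2: v_2(a)=-6, v_2(b)=0; units ≡ 3, 1 (mod 8); ε·ε+αω+βω = 1·0+-6·0+0·1 ≡ 0  ⇒  (a,b)_2 = +1.
v=11: a=11^3·(≡10), b=11^2·(≡6) mod 11; (10|11)=-1, (6|11)=-1; (−1)^{3·2·5}·(-1)^2·(-1)^3 = -1.
(627, -23 / ℚ) ramifies at {11, 19}: a division algebra.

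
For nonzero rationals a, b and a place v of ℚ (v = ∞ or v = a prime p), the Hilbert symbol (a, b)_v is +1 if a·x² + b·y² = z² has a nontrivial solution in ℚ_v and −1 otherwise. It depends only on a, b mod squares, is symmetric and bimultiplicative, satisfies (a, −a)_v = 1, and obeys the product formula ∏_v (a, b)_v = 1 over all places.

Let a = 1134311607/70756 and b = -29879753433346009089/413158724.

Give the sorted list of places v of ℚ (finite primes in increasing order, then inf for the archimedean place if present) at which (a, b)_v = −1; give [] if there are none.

(a, b) ≡ (1023, -2533289) mod (ℚ^×)²; places V = {2, 3, 7, 11, 13, 17, 19, 23, 31, 37, ∞}.
(a,b)_17: α=0, u≡10; β=1, v≡11 (mod 17); (10|17)=-1, (11|17)=-1; sign (−1)^0·-1^1·-1^0 = -1.
(a,b)_37: α=0, u≡23; β=-2, v≡33 (mod 37); (23|37)=-1, (33|37)=+1; sign (−1)^0·-1^-2·+1^0 = +1.
(a,b)_23: α=0, u≡20; β=1, v≡13 (mod 23); (20|23)=-1, (13|23)=+1; sign (−1)^0·-1^1·+1^0 = -1.
(a,b)_3: α=9, u≡2; β=12, v≡1 (mod 3); (2|3)=-1, (1|3)=+1; sign (−1)^0·-1^12·+1^9 = +1.
(a,b)_7: α=-2, u≡1; β=0, v≡1 (mod 7); (1|7)=+1, (1|7)=+1; sign (−1)^0·+1^0·+1^-2 = +1.
(a,b)_11: α=1, u≡3; β=-1, v≡6 (mod 11); (3|11)=+1, (6|11)=-1; sign (−1)^1·+1^-1·-1^1 = +1.
(a,b)_13: α=2, u≡12; β=6, v≡11 (mod 13); (12|13)=+1, (11|13)=-1; sign (−1)^0·+1^6·-1^2 = +1.
(a,b)_2: α=-2, β=-2; u≡7, v≡7 (mod 8); ε(u)ε(v)=1·1, αω(v)=-2·0, βω(u)=-2·0; sum ≡ 1  ⇒  -1.
(a,b)_∞: sgn(1023)=+, sgn(-2533289)=−, so +1.
(a,b)_19: α=-2, u≡6; β=-3, v≡16 (mod 19); (6|19)=+1, (16|19)=+1; sign (−1)^0·+1^-3·+1^-2 = +1.
(a,b)_31: α=1, u≡9; β=3, v≡2 (mod 31); (9|31)=+1, (2|31)=+1; sign (−1)^1·+1^3·+1^1 = -1.
Ram(1023, -2533289) = {2, 17, 23, 31}; no ℚ_2-point on the conic.

[2, 17, 23, 31]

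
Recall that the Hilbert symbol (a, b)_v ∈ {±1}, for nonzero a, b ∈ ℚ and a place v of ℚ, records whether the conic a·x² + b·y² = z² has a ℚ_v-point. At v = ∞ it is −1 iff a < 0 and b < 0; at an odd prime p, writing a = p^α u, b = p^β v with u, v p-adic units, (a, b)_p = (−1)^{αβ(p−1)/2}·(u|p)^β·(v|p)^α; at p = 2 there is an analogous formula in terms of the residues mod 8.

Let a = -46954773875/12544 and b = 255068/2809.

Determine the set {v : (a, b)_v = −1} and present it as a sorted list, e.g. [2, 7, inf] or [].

Mod squares: a ≡ -155, b ≡ 527. Check v ∈ {∞, 2, 5, 7, 11, 17, 31, 53, 59}.
v=2: v_2(a)=-8, v_2(b)=2; units ≡ 5, 7 (mod 8); ε·ε+αω+βω = 0·1+-8·0+2·1 ≡ 0  ⇒  (a,b)_2 = +1.
v=31: a=31^1·(≡13), b=31^1·(≡17) mod 31; (13|31)=-1, (17|31)=-1; (−1)^{1·1·15}·(-1)^1·(-1)^1 = -1.
v=∞: -155 < 0 and 527 > 0  ⇒  (a,b)_∞ = +1.
v=53: a=53^0·(≡49), b=53^-2·(≡32) mod 53; (49|53)=+1, (32|53)=-1; (−1)^{0·-2·26}·(+1)^-2·(-1)^0 = +1.
v=17: a=17^0·(≡9), b=17^1·(≡11) mod 17; (9|17)=+1, (11|17)=-1; (−1)^{0·1·8}·(+1)^1·(-1)^0 = +1.
v=11: a=11^0·(≡6), b=11^2·(≡10) mod 11; (6|11)=-1, (10|11)=-1; (−1)^{0·2·5}·(-1)^2·(-1)^0 = +1.
v=5: a=5^3·(≡1), b=5^0·(≡2) mod 5; (1|5)=+1, (2|5)=-1; (−1)^{3·0·2}·(+1)^0·(-1)^3 = -1.
v=59: a=59^4·(≡12), b=59^0·(≡38) mod 59; (12|59)=+1, (38|59)=-1; (−1)^{4·0·29}·(+1)^0·(-1)^4 = +1.
v=7: a=7^-2·(≡3), b=7^0·(≡1) mod 7; (3|7)=-1, (1|7)=+1; (−1)^{-2·0·3}·(-1)^0·(+1)^-2 = +1.
(-155, 527 / ℚ) ramifies at {5, 31}: a division algebra.

[5, 31]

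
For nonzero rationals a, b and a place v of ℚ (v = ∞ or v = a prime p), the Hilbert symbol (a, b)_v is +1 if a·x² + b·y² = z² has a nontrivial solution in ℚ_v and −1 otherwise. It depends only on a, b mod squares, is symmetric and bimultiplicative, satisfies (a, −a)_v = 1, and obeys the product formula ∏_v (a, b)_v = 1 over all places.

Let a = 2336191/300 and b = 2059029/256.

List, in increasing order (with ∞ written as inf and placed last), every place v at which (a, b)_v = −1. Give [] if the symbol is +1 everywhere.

Mod squares: a ≡ 7293, b ≡ 4669. Check v ∈ {∞, 2, 3, 5, 7, 11, 13, 17, 23, 29, 31}.
v=7: a=7^0·(≡3), b=7^3·(≡1) mod 7; (3|7)=-1, (1|7)=+1; (−1)^{0·3·3}·(-1)^3·(+1)^0 = -1.
v=23: a=23^0·(≡12), b=23^1·(≡10) mod 23; (12|23)=+1, (10|23)=-1; (−1)^{0·1·11}·(+1)^1·(-1)^0 = +1.
v=13: a=13^1·(≡8), b=13^0·(≡7) mod 13; (8|13)=-1, (7|13)=-1; (−1)^{1·0·6}·(-1)^0·(-1)^1 = -1.
v=∞: 7293 > 0 and 4669 > 0  ⇒  (a,b)_∞ = +1.
v=11: a=11^1·(≡5), b=11^0·(≡9) mod 11; (5|11)=+1, (9|11)=+1; (−1)^{1·0·5}·(+1)^0·(+1)^1 = +1.
v=5: a=5^-2·(≡3), b=5^0·(≡4) mod 5; (3|5)=-1, (4|5)=+1; (−1)^{-2·0·2}·(-1)^0·(+1)^-2 = +1.
v=2: v_2(a)=-2, v_2(b)=-8; units ≡ 5, 5 (mod 8); ε·ε+αω+βω = 0·0+-2·1+-8·1 ≡ 0  ⇒  (a,b)_2 = +1.
v=29: a=29^0·(≡27), b=29^1·(≡4) mod 29; (27|29)=-1, (4|29)=+1; (−1)^{0·1·14}·(-1)^1·(+1)^0 = -1.
v=31: a=31^2·(≡8), b=31^0·(≡5) mod 31; (8|31)=+1, (5|31)=+1; (−1)^{2·0·15}·(+1)^0·(+1)^2 = +1.
v=3: a=3^-1·(≡1), b=3^2·(≡1) mod 3; (1|3)=+1, (1|3)=+1; (−1)^{-1·2·1}·(+1)^2·(+1)^-1 = +1.
v=17: a=17^1·(≡15), b=17^0·(≡6) mod 17; (15|17)=+1, (6|17)=-1; (−1)^{1·0·8}·(+1)^0·(-1)^1 = -1.
Ram(7293, 4669) = {7, 13, 17, 29}; no ℚ_7-point on the conic.

[7, 13, 17, 29]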